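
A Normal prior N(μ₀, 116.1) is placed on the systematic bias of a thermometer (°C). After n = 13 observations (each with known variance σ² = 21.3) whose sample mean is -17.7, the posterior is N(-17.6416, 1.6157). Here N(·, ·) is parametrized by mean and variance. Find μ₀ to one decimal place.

μ₀ = -13.5

The posterior mean is a precision-weighted average: μ_n = (τ₀μ₀ + τ_data·x̄)/(τ₀+τ_data), with τ₀=1/σ₀² and τ_data=n/σ².
Here τ₀ = 1/116.1 = 0.008613 and τ_data = 13/21.3 = 0.610329, so τ_n = 0.618942.
Rearranging for μ₀: μ₀ = (μ_n·τ_n − τ_data·x̄)/τ₀ = (-17.6416·0.618942 − 0.610329·-17.7) / 0.008613 = -0.116304/0.008613 ≈ -13.5.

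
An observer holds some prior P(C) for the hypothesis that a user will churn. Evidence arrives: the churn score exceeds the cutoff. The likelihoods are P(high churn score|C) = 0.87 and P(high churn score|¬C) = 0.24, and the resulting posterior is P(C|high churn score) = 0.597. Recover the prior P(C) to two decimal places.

Bayes' rule in odds form gives O(C|E) = O(C)·[P(E|C)/P(E|¬C)], hence O(C) = O(C|E)/LR.
Posterior odds = 0.597/(1−0.597) = 1.4814. LR = 0.87/0.24 = 3.6250.
Prior odds = 1.4814/3.6250 = 0.4087, so P(C) = 0.4087/(1+0.4087) ≈ 0.29.

P(C) = 0.29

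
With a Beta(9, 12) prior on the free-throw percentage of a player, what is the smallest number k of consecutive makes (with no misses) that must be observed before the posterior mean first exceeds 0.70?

k = 20

After k makes and 0 misses the posterior is Beta(9+k, 12), with mean (9+k)/(9+12+k).
Set (9+k)/(21+k) > 0.70 and solve: k > (0.70·21 − 9)/(1 − 0.70) = 19.000.
The smallest integer exceeding 19.000 is 20, and checking k=20: (29)/(41) = 0.7073 > 0.70.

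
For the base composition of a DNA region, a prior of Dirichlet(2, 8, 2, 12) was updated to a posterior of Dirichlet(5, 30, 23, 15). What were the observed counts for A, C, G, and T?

For a Dirichlet(α) prior with multinomial counts c, the posterior is Dirichlet(α + c) componentwise.
Counts are posterior − prior componentwise: 5−2=3, 30−8=22, 23−2=21, 15−12=3.

counts (3, 22, 21, 3)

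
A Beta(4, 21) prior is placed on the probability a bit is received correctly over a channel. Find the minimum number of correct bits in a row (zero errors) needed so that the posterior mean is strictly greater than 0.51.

k = 18

After k correct bits and 0 errors the posterior is Beta(4+k, 21), with mean (4+k)/(4+21+k).
Set (4+k)/(25+k) > 0.51 and solve: k > (0.51·25 − 4)/(1 − 0.51) = 17.857.
The smallest integer exceeding 17.857 is 18, and checking k=18: (22)/(43) = 0.5116 > 0.51.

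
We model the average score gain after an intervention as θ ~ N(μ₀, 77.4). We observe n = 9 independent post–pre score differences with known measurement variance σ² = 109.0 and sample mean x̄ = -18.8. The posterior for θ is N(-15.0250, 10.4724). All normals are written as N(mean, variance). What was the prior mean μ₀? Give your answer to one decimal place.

μ₀ = 9.1

The posterior mean is a precision-weighted average: μ_n = (τ₀μ₀ + τ_data·x̄)/(τ₀+τ_data), with τ₀=1/σ₀² and τ_data=n/σ².
Here τ₀ = 1/77.4 = 0.012920 and τ_data = 9/109.0 = 0.082569, so τ_n = 0.095489.
Rearranging for μ₀: μ₀ = (μ_n·τ_n − τ_data·x̄)/τ₀ = (-15.0250·0.095489 − 0.082569·-18.8) / 0.012920 = 0.117575/0.012920 ≈ 9.1.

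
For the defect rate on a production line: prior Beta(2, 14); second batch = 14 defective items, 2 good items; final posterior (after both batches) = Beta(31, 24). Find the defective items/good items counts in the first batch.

Because Beta–binomial updating is additive in the counts, the combined data contributed (α_post−α_prior, β_post−β_prior) successes and failures.
Total across both batches: 31−2=29 defective items, 24−14=10 good items.
Subtract the second batch: 29−14=15 defective items and 10−2=8 good items.

15 defective items and 8 good items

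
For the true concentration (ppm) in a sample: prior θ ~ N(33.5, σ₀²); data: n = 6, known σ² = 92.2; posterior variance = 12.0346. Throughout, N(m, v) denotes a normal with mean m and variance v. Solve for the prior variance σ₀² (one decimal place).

For the Normal–Normal model with known σ², precisions add: τ_n = τ₀ + n/σ².
So 1/σ₀² = 1/12.0346 − 6/92.2 = 0.083094 − 0.065076 = 0.018018.
Hence σ₀² = 1/0.018018 ≈ 55.5.

σ₀² = 55.5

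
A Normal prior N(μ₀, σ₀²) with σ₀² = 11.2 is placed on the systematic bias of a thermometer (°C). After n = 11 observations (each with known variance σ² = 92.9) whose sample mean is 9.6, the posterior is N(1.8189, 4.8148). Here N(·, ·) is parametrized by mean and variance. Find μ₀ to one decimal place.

μ₀ = -8.5

With known observation variance, the Normal–Normal posterior has precision τ_n = τ₀ + n/σ² and mean μ_n = (τ₀μ₀ + (n/σ²)x̄)/τ_n.
Here τ₀ = 1/11.2 = 0.089286 and τ_data = 11/92.9 = 0.118407, so τ_n = 0.207693.
Rearranging for μ₀: μ₀ = (μ_n·τ_n − τ_data·x̄)/τ₀ = (1.8189·0.207693 − 0.118407·9.6) / 0.089286 = -0.758934/0.089286 ≈ -8.5.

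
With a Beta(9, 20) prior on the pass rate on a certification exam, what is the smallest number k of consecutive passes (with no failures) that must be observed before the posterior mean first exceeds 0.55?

After k passes and 0 failures the posterior is Beta(9+k, 20), with mean (9+k)/(9+20+k).
Set (9+k)/(29+k) > 0.55 and solve: k > (0.55·29 − 9)/(1 − 0.55) = 15.444.
The smallest integer exceeding 15.444 is 16.

k = 16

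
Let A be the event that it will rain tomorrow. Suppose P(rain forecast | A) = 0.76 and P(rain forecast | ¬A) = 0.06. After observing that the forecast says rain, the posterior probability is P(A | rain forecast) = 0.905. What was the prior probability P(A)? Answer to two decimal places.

P(A) = 0.43

In odds form, posterior odds = prior odds × likelihood ratio, so prior odds = posterior odds ÷ LR.
Posterior odds = 0.905/(1−0.905) = 9.5263. LR = 0.76/0.06 = 12.6667.
Prior odds = 9.5263/12.6667 = 0.7521, so P(A) = 0.7521/(1+0.7521) ≈ 0.43.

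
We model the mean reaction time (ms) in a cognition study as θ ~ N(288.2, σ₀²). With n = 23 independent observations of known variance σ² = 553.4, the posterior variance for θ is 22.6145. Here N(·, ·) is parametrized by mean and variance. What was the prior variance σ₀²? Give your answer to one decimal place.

σ₀² = 376.2

Posterior precision equals prior precision plus data precision: 1/σ_n² = 1/σ₀² + n/σ².
So 1/σ₀² = 1/22.6145 − 23/553.4 = 0.044219 − 0.041561 = 0.002658.
Hence σ₀² = 1/0.002658 ≈ 376.2.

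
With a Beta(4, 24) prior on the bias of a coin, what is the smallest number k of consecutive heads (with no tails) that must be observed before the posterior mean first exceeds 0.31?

k = 7

After k heads and 0 tails the posterior is Beta(4+k, 24), with mean (4+k)/(4+24+k).
Set (4+k)/(28+k) > 0.31 and solve: k > (0.31·28 − 4)/(1 − 0.31) = 6.783.
The smallest integer exceeding 6.783 is 7, and checking k=7: (11)/(35) = 0.3143 > 0.31.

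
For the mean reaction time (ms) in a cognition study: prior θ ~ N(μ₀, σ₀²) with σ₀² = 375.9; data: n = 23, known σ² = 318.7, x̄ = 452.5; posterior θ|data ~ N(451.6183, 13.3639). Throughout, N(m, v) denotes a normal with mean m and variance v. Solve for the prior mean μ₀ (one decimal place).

With known observation variance, the Normal–Normal posterior has precision τ_n = τ₀ + n/σ² and mean μ_n = (τ₀μ₀ + (n/σ²)x̄)/τ_n.
Here τ₀ = 1/375.9 = 0.002660 and τ_data = 23/318.7 = 0.072168, so τ_n = 0.074828.
Rearranging for μ₀: μ₀ = (μ_n·τ_n − τ_data·x̄)/τ₀ = (451.6183·0.074828 − 0.072168·452.5) / 0.002660 = 1.137674/0.002660 ≈ 427.7.

μ₀ = 427.7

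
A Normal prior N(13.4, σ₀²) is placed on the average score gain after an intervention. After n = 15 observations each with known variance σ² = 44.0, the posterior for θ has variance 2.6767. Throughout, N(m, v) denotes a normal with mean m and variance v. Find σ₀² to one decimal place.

For the Normal–Normal model with known σ², precisions add: τ_n = τ₀ + n/σ².
So 1/σ₀² = 1/2.6767 − 15/44.0 = 0.373594 − 0.340909 = 0.032685.
Hence σ₀² = 1/0.032685 ≈ 30.6.

σ₀² = 30.6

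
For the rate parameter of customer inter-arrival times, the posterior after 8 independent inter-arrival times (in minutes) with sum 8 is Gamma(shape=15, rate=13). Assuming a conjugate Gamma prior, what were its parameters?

Gamma–exponential conjugacy: posterior shape = α + n, posterior rate = β + Σtᵢ.
So α = 15 − 8 = 7 and β = 13 − 8 = 5.

Gamma(shape=7, rate=5)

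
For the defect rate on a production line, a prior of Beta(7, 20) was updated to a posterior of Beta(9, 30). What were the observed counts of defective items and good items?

2 defective items and 10 good items

A Beta(a, b) prior with s successes and f failures in binomial data gives a Beta(a+s, b+f) posterior.
Match parameters: s=9−7=2, f=30−20=10.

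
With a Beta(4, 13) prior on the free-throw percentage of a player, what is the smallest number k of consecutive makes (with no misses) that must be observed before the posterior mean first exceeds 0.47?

k = 8

After k makes and 0 misses the posterior is Beta(4+k, 13), with mean (4+k)/(4+13+k).
Set (4+k)/(17+k) > 0.47 and solve: k > (0.47·17 − 4)/(1 − 0.47) = 7.528.
The smallest integer exceeding 7.528 is 8, and checking k=8: (12)/(25) = 0.4800 > 0.47.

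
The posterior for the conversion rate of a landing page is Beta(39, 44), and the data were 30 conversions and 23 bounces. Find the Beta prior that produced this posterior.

Beta(9, 21)

A Beta(a, b) prior with s successes and f failures in binomial data gives a Beta(a+s, b+f) posterior.
So a = 39 − 30 = 9 and b = 44 − 23 = 21.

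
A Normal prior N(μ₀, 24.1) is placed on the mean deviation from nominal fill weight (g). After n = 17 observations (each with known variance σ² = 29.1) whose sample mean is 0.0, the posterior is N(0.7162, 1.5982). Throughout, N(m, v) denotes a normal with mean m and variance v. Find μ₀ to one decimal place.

The posterior mean is a precision-weighted average: μ_n = (τ₀μ₀ + τ_data·x̄)/(τ₀+τ_data), with τ₀=1/σ₀² and τ_data=n/σ².
Here τ₀ = 1/24.1 = 0.041494 and τ_data = 17/29.1 = 0.584192, so τ_n = 0.625686.
Rearranging for μ₀: μ₀ = (μ_n·τ_n − τ_data·x̄)/τ₀ = (0.7162·0.625686 − 0.584192·0.0) / 0.041494 = 0.448116/0.041494 ≈ 10.8.

μ₀ = 10.8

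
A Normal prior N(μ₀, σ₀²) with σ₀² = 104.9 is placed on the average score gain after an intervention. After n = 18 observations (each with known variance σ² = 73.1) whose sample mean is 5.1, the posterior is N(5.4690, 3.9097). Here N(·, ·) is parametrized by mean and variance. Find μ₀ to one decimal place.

With known observation variance, the Normal–Normal posterior has precision τ_n = τ₀ + n/σ² and mean μ_n = (τ₀μ₀ + (n/σ²)x̄)/τ_n.
Here τ₀ = 1/104.9 = 0.009533 and τ_data = 18/73.1 = 0.246238, so τ_n = 0.255771.
Rearranging for μ₀: μ₀ = (μ_n·τ_n − τ_data·x̄)/τ₀ = (5.4690·0.255771 − 0.246238·5.1) / 0.009533 = 0.142998/0.009533 ≈ 15.0.

μ₀ = 15.0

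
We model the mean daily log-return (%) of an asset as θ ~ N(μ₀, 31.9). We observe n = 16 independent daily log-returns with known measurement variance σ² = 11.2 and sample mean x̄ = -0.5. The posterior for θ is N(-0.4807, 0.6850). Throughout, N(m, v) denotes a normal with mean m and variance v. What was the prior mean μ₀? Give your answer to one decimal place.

μ₀ = 0.4

With known observation variance, the Normal–Normal posterior has precision τ_n = τ₀ + n/σ² and mean μ_n = (τ₀μ₀ + (n/σ²)x̄)/τ_n.
Here τ₀ = 1/31.9 = 0.031348 and τ_data = 16/11.2 = 1.428571, so τ_n = 1.459919.
Rearranging for μ₀: μ₀ = (μ_n·τ_n − τ_data·x̄)/τ₀ = (-0.4807·1.459919 − 1.428571·-0.5) / 0.031348 = 0.012502/0.031348 ≈ 0.4.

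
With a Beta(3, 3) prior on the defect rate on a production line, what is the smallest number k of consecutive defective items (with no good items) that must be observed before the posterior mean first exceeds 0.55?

k = 1

After k defective items and 0 good items the posterior is Beta(3+k, 3), with mean (3+k)/(3+3+k).
Set (3+k)/(6+k) > 0.55 and solve: k > (0.55·6 − 3)/(1 − 0.55) = 0.667.
The smallest integer exceeding 0.667 is 1, and checking k=1: (4)/(7) = 0.5714 > 0.55.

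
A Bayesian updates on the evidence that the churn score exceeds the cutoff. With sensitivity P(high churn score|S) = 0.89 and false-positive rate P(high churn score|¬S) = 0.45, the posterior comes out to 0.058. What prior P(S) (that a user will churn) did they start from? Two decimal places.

P(S) = 0.03

Bayes' rule in odds form gives O(S|E) = O(S)·[P(E|S)/P(E|¬S)], hence O(S) = O(S|E)/LR.
Posterior odds = 0.058/(1−0.058) = 0.0616. LR = 0.89/0.45 = 1.9778.
Prior odds = 0.0616/1.9778 = 0.0311, so P(S) = 0.0311/(1+0.0311) ≈ 0.03.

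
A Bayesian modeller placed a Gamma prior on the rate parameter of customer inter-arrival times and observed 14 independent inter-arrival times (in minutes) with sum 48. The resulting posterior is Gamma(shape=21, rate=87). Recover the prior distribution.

Gamma(shape=7, rate=39)

For an exponential likelihood with a Gamma(α, β) prior on the rate, n observations with total T give posterior Gamma(α+n, β+T).
So α = 21 − 14 = 7 and β = 87 − 48 = 39.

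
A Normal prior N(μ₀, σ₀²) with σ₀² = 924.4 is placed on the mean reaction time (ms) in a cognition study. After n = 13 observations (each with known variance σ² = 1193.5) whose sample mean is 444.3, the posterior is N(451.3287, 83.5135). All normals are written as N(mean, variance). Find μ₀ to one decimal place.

With known observation variance, the Normal–Normal posterior has precision τ_n = τ₀ + n/σ² and mean μ_n = (τ₀μ₀ + (n/σ²)x̄)/τ_n.
Here τ₀ = 1/924.4 = 0.001082 and τ_data = 13/1193.5 = 0.010892, so τ_n = 0.011974.
Rearranging for μ₀: μ₀ = (μ_n·τ_n − τ_data·x̄)/τ₀ = (451.3287·0.011974 − 0.010892·444.3) / 0.001082 = 0.564894/0.001082 ≈ 522.1.

μ₀ = 522.1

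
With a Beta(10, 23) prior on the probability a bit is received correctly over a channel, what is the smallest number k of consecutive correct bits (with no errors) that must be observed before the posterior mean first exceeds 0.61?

k = 26

After k correct bits and 0 errors the posterior is Beta(10+k, 23), with mean (10+k)/(10+23+k).
Set (10+k)/(33+k) > 0.61 and solve: k > (0.61·33 − 10)/(1 − 0.61) = 25.974.
The smallest integer exceeding 25.974 is 26, and checking k=26: (36)/(59) = 0.6102 > 0.61.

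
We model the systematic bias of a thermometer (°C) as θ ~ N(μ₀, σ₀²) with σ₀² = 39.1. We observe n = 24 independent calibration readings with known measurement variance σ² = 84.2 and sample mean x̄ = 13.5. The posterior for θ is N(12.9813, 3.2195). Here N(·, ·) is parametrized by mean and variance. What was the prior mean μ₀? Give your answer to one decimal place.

With known observation variance, the Normal–Normal posterior has precision τ_n = τ₀ + n/σ² and mean μ_n = (τ₀μ₀ + (n/σ²)x̄)/τ_n.
Here τ₀ = 1/39.1 = 0.025575 and τ_data = 24/84.2 = 0.285036, so τ_n = 0.310611.
Rearranging for μ₀: μ₀ = (μ_n·τ_n − τ_data·x̄)/τ₀ = (12.9813·0.310611 − 0.285036·13.5) / 0.025575 = 0.184149/0.025575 ≈ 7.2.

μ₀ = 7.2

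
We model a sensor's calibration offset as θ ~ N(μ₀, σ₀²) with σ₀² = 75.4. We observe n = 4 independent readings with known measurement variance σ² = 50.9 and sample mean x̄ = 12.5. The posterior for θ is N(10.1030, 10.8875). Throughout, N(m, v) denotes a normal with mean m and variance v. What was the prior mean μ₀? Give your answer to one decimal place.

With known observation variance, the Normal–Normal posterior has precision τ_n = τ₀ + n/σ² and mean μ_n = (τ₀μ₀ + (n/σ²)x̄)/τ_n.
Here τ₀ = 1/75.4 = 0.013263 and τ_data = 4/50.9 = 0.078585, so τ_n = 0.091848.
Rearranging for μ₀: μ₀ = (μ_n·τ_n − τ_data·x̄)/τ₀ = (10.1030·0.091848 − 0.078585·12.5) / 0.013263 = -0.054372/0.013263 ≈ -4.1.

μ₀ = -4.1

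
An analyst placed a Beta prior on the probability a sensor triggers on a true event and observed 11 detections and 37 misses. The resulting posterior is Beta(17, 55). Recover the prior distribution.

Beta(6, 18)

A Beta(a, b) prior with s successes and f failures in binomial data gives a Beta(a+s, b+f) posterior.
Subtract the data counts: 17−11=6, 55−37=18.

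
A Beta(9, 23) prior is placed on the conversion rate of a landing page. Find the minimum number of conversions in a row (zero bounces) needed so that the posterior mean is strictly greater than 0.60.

k = 26

After k conversions and 0 bounces the posterior is Beta(9+k, 23), with mean (9+k)/(9+23+k).
Set (9+k)/(32+k) > 0.60 and solve: k > (0.60·32 − 9)/(1 − 0.60) = 25.500.
The smallest integer exceeding 25.500 is 26.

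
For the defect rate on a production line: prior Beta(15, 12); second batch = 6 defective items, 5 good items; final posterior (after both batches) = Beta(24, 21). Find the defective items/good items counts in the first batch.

Sequential conjugate updates are equivalent to a single update on the pooled data, so total successes = posterior α − prior α and total failures = posterior β − prior β.
Total across both batches: 24−15=9 defective items, 21−12=9 good items.
Subtract the second batch: 9−6=3 defective items and 9−5=4 good items.

3 defective items and 4 good items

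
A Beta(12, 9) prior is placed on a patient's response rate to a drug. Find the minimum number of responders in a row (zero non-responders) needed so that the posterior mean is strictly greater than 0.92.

k = 92

After k responders and 0 non-responders the posterior is Beta(12+k, 9), with mean (12+k)/(12+9+k).
Set (12+k)/(21+k) > 0.92 and solve: k > (0.92·21 − 12)/(1 − 0.92) = 91.500.
The smallest integer exceeding 91.500 is 92, and checking k=92: (104)/(113) = 0.9204 > 0.92.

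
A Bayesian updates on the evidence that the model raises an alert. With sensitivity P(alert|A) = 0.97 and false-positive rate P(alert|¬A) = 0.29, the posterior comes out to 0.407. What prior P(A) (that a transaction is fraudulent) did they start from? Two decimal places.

P(A) = 0.17

Bayes' rule in odds form gives O(A|E) = O(A)·[P(E|A)/P(E|¬A)], hence O(A) = O(A|E)/LR.
Posterior odds = 0.407/(1−0.407) = 0.6863. LR = 0.97/0.29 = 3.3448.
Prior odds = 0.6863/3.3448 = 0.2052, so P(A) = 0.2052/(1+0.2052) ≈ 0.17.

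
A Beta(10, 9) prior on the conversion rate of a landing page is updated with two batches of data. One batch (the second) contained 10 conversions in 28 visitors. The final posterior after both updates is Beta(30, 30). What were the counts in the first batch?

10 conversions and 3 bounces

Sequential conjugate updates are equivalent to a single update on the pooled data, so total successes = posterior α − prior α and total failures = posterior β − prior β.
Total across both batches: 30−10=20 conversions, 30−9=21 bounces.
Subtract the second batch: 20−10=10 conversions and 21−18=3 bounces.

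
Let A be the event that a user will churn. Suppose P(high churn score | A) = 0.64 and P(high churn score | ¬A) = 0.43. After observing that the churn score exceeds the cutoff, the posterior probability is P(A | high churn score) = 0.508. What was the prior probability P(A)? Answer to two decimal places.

In odds form, posterior odds = prior odds × likelihood ratio, so prior odds = posterior odds ÷ LR.
Posterior odds = 0.508/(1−0.508) = 1.0325. LR = 0.64/0.43 = 1.4884.
Prior odds = 1.0325/1.4884 = 0.6937, so P(A) = 0.6937/(1+0.6937) ≈ 0.41.

P(A) = 0.41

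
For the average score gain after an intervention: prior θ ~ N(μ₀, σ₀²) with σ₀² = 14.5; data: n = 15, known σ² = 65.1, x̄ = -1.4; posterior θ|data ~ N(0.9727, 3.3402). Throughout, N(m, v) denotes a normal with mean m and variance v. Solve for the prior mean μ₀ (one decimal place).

The posterior mean is a precision-weighted average: μ_n = (τ₀μ₀ + τ_data·x̄)/(τ₀+τ_data), with τ₀=1/σ₀² and τ_data=n/σ².
Here τ₀ = 1/14.5 = 0.068966 and τ_data = 15/65.1 = 0.230415, so τ_n = 0.299381.
Rearranging for μ₀: μ₀ = (μ_n·τ_n − τ_data·x̄)/τ₀ = (0.9727·0.299381 − 0.230415·-1.4) / 0.068966 = 0.613789/0.068966 ≈ 8.9.

μ₀ = 8.9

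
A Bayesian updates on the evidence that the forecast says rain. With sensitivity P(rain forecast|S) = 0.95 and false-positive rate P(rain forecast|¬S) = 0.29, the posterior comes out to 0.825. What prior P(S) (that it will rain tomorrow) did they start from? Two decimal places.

P(S) = 0.59

In odds form, posterior odds = prior odds × likelihood ratio, so prior odds = posterior odds ÷ LR.
Posterior odds = 0.825/(1−0.825) = 4.7143. LR = 0.95/0.29 = 3.2759.
Prior odds = 4.7143/3.2759 = 1.4391, so P(S) = 1.4391/(1+1.4391) ≈ 0.59.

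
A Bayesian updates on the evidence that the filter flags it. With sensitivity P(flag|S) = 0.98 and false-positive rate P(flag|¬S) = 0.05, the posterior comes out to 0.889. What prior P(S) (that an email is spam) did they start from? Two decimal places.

P(S) = 0.29

In odds form, posterior odds = prior odds × likelihood ratio, so prior odds = posterior odds ÷ LR.
Posterior odds = 0.889/(1−0.889) = 8.0090. LR = 0.98/0.05 = 19.6000.
Prior odds = 8.0090/19.6000 = 0.4086, so P(S) = 0.4086/(1+0.4086) ≈ 0.29.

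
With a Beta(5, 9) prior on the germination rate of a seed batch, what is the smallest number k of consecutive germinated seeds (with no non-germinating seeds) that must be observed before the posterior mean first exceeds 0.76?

k = 24

After k germinated seeds and 0 non-germinating seeds the posterior is Beta(5+k, 9), with mean (5+k)/(5+9+k).
Set (5+k)/(14+k) > 0.76 and solve: k > (0.76·14 − 5)/(1 − 0.76) = 23.500.
The smallest integer exceeding 23.500 is 24, and checking k=24: (29)/(38) = 0.7632 > 0.76.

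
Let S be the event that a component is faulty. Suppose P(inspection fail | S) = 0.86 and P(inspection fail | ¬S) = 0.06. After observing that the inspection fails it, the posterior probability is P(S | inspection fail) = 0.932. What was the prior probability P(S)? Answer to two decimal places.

In odds form, posterior odds = prior odds × likelihood ratio, so prior odds = posterior odds ÷ LR.
Posterior odds = 0.932/(1−0.932) = 13.7059. LR = 0.86/0.06 = 14.3333.
Prior odds = 13.7059/14.3333 = 0.9562, so P(S) = 0.9562/(1+0.9562) ≈ 0.49.

P(S) = 0.49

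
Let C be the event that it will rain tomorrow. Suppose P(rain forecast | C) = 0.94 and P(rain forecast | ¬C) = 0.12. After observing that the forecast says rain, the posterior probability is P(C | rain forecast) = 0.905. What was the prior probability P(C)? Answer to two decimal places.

Bayes' rule in odds form gives O(C|E) = O(C)·[P(E|C)/P(E|¬C)], hence O(C) = O(C|E)/LR.
Posterior odds = 0.905/(1−0.905) = 9.5263. LR = 0.94/0.12 = 7.8333.
Prior odds = 9.5263/7.8333 = 1.2161, so P(C) = 1.2161/(1+1.2161) ≈ 0.55.

P(C) = 0.55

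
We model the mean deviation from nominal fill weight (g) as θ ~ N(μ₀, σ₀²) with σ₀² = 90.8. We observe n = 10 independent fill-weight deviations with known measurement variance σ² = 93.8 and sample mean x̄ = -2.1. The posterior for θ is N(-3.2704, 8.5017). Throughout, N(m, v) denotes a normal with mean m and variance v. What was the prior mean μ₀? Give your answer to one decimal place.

With known observation variance, the Normal–Normal posterior has precision τ_n = τ₀ + n/σ² and mean μ_n = (τ₀μ₀ + (n/σ²)x̄)/τ_n.
Here τ₀ = 1/90.8 = 0.011013 and τ_data = 10/93.8 = 0.106610, so τ_n = 0.117623.
Rearranging for μ₀: μ₀ = (μ_n·τ_n − τ_data·x̄)/τ₀ = (-3.2704·0.117623 − 0.106610·-2.1) / 0.011013 = -0.160793/0.011013 ≈ -14.6.

μ₀ = -14.6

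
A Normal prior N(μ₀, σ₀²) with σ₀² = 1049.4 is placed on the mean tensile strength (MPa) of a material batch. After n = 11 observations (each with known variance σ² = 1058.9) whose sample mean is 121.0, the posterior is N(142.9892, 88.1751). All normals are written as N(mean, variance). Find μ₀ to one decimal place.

With known observation variance, the Normal–Normal posterior has precision τ_n = τ₀ + n/σ² and mean μ_n = (τ₀μ₀ + (n/σ²)x̄)/τ_n.
Here τ₀ = 1/1049.4 = 0.000953 and τ_data = 11/1058.9 = 0.010388, so τ_n = 0.011341.
Rearranging for μ₀: μ₀ = (μ_n·τ_n − τ_data·x̄)/τ₀ = (142.9892·0.011341 − 0.010388·121.0) / 0.000953 = 0.364693/0.000953 ≈ 382.7.

μ₀ = 382.7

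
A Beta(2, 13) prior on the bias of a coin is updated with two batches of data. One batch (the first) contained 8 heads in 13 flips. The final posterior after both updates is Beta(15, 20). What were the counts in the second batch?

5 heads and 2 tails

Sequential conjugate updates are equivalent to a single update on the pooled data, so total successes = posterior α − prior α and total failures = posterior β − prior β.
Total across both batches: 15−2=13 heads, 20−13=7 tails.
Subtract the first batch: 13−8=5 heads and 7−5=2 tails.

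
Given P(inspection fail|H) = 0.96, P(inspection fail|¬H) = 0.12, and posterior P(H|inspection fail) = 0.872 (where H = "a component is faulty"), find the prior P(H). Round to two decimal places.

P(H) = 0.46

Bayes' rule in odds form gives O(H|E) = O(H)·[P(E|H)/P(E|¬H)], hence O(H) = O(H|E)/LR.
Posterior odds = 0.872/(1−0.872) = 6.8125. LR = 0.96/0.12 = 8.0000.
Prior odds = 6.8125/8.0000 = 0.8516, so P(H) = 0.8516/(1+0.8516) ≈ 0.46.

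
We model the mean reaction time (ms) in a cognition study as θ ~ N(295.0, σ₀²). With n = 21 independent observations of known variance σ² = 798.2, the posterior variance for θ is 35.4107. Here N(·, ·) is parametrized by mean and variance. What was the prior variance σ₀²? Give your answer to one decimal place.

σ₀² = 517.9

Posterior precision equals prior precision plus data precision: 1/σ_n² = 1/σ₀² + n/σ².
So 1/σ₀² = 1/35.4107 − 21/798.2 = 0.028240 − 0.026309 = 0.001931.
Hence σ₀² = 1/0.001931 ≈ 517.9.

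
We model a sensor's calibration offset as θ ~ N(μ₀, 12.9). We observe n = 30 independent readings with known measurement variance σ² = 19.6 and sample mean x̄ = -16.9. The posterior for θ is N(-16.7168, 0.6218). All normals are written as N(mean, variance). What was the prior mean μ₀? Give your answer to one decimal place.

With known observation variance, the Normal–Normal posterior has precision τ_n = τ₀ + n/σ² and mean μ_n = (τ₀μ₀ + (n/σ²)x̄)/τ_n.
Here τ₀ = 1/12.9 = 0.077519 and τ_data = 30/19.6 = 1.530612, so τ_n = 1.608131.
Rearranging for μ₀: μ₀ = (μ_n·τ_n − τ_data·x̄)/τ₀ = (-16.7168·1.608131 − 1.530612·-16.9) / 0.077519 = -1.015462/0.077519 ≈ -13.1.

μ₀ = -13.1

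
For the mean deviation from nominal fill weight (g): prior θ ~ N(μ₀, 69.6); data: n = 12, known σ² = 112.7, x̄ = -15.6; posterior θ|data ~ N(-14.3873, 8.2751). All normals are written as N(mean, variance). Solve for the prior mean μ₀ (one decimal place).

μ₀ = -5.4

The posterior mean is a precision-weighted average: μ_n = (τ₀μ₀ + τ_data·x̄)/(τ₀+τ_data), with τ₀=1/σ₀² and τ_data=n/σ².
Here τ₀ = 1/69.6 = 0.014368 and τ_data = 12/112.7 = 0.106477, so τ_n = 0.120845.
Rearranging for μ₀: μ₀ = (μ_n·τ_n − τ_data·x̄)/τ₀ = (-14.3873·0.120845 − 0.106477·-15.6) / 0.014368 = -0.077592/0.014368 ≈ -5.4.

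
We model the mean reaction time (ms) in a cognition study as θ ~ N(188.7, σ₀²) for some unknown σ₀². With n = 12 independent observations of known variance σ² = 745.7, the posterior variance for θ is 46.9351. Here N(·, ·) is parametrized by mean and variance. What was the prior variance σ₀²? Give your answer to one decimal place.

Posterior precision equals prior precision plus data precision: 1/σ_n² = 1/σ₀² + n/σ².
So 1/σ₀² = 1/46.9351 − 12/745.7 = 0.021306 − 0.016092 = 0.005214.
Hence σ₀² = 1/0.005214 ≈ 191.8.

σ₀² = 191.8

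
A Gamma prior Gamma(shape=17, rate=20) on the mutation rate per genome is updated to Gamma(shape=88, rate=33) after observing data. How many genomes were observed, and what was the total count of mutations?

A Gamma(α, β) prior (rate parametrization) on a Poisson rate with n observations summing to S gives posterior Gamma(α+S, β+n).
Matching: Σxᵢ = 88 − 17 = 71 and n = 33 − 20 = 13.

n = 13 genomes with total 71 mutations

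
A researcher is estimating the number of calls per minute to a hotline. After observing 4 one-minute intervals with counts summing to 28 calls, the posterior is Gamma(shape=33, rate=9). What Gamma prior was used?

Gamma(shape=5, rate=5)

Gamma–Poisson conjugacy: posterior shape = α + Σxᵢ, posterior rate = β + n.
So α = 33 − 28 = 5 and β = 9 − 4 = 5.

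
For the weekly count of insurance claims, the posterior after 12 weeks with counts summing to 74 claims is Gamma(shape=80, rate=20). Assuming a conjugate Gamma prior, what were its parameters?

Gamma–Poisson conjugacy: posterior shape = α + Σxᵢ, posterior rate = β + n.
So α = 80 − 74 = 6 and β = 20 − 12 = 8.

Gamma(shape=6, rate=8)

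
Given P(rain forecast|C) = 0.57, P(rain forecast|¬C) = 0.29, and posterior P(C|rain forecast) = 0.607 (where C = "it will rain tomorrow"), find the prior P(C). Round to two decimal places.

P(C) = 0.44

Bayes' rule in odds form gives O(C|E) = O(C)·[P(E|C)/P(E|¬C)], hence O(C) = O(C|E)/LR.
Posterior odds = 0.607/(1−0.607) = 1.5445. LR = 0.57/0.29 = 1.9655.
Prior odds = 1.5445/1.9655 = 0.7858, so P(C) = 0.7858/(1+0.7858) ≈ 0.44.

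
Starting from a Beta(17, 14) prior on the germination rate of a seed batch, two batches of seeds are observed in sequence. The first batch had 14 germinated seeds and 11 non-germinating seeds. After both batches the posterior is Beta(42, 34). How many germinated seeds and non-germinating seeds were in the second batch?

Because Beta–binomial updating is additive in the counts, the combined data contributed (α_post−α_prior, β_post−β_prior) successes and failures.
Total across both batches: 42−17=25 germinated seeds, 34−14=20 non-germinating seeds.
Subtract the first batch: 25−14=11 germinated seeds and 20−11=9 non-germinating seeds.

11 germinated seeds and 9 non-germinating seeds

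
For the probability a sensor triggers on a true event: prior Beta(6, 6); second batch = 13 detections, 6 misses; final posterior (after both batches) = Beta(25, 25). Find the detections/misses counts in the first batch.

6 detections and 13 misses

Sequential conjugate updates are equivalent to a single update on the pooled data, so total successes = posterior α − prior α and total failures = posterior β − prior β.
Total across both batches: 25−6=19 detections, 25−6=19 misses.
Subtract the second batch: 19−13=6 detections and 19−6=13 misses.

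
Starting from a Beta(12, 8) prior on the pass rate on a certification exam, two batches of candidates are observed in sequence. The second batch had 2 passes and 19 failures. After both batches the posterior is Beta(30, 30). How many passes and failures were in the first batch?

16 passes and 3 failures

Sequential conjugate updates are equivalent to a single update on the pooled data, so total successes = posterior α − prior α and total failures = posterior β − prior β.
Total across both batches: 30−12=18 passes, 30−8=22 failures.
Subtract the second batch: 18−2=16 passes and 22−19=3 failures.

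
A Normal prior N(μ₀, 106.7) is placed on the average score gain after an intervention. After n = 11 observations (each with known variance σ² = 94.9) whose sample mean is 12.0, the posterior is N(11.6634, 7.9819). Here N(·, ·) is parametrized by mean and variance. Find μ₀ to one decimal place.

μ₀ = 7.5

With known observation variance, the Normal–Normal posterior has precision τ_n = τ₀ + n/σ² and mean μ_n = (τ₀μ₀ + (n/σ²)x̄)/τ_n.
Here τ₀ = 1/106.7 = 0.009372 and τ_data = 11/94.9 = 0.115911, so τ_n = 0.125283.
Rearranging for μ₀: μ₀ = (μ_n·τ_n − τ_data·x̄)/τ₀ = (11.6634·0.125283 − 0.115911·12.0) / 0.009372 = 0.070294/0.009372 ≈ 7.5.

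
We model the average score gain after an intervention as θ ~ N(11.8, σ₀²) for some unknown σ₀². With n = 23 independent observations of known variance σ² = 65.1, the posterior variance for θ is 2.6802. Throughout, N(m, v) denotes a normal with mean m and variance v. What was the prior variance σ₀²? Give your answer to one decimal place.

σ₀² = 50.5

For the Normal–Normal model with known σ², precisions add: τ_n = τ₀ + n/σ².
So 1/σ₀² = 1/2.6802 − 23/65.1 = 0.373106 − 0.353303 = 0.019803.
Hence σ₀² = 1/0.019803 ≈ 50.5.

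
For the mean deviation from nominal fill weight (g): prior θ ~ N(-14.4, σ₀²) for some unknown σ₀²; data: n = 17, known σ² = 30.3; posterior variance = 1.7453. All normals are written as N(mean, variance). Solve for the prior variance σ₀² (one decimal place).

σ₀² = 84.0

For the Normal–Normal model with known σ², precisions add: τ_n = τ₀ + n/σ².
So 1/σ₀² = 1/1.7453 − 17/30.3 = 0.572967 − 0.561056 = 0.011911.
Hence σ₀² = 1/0.011911 ≈ 84.0.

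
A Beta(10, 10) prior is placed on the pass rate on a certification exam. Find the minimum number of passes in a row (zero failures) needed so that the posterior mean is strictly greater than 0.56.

k = 3

After k passes and 0 failures the posterior is Beta(10+k, 10), with mean (10+k)/(10+10+k).
Set (10+k)/(20+k) > 0.56 and solve: k > (0.56·20 − 10)/(1 − 0.56) = 2.727.
The smallest integer exceeding 2.727 is 3.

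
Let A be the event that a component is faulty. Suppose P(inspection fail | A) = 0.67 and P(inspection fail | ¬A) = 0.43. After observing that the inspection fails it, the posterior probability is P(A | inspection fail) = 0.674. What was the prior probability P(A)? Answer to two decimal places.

Bayes' rule in odds form gives O(A|E) = O(A)·[P(E|A)/P(E|¬A)], hence O(A) = O(A|E)/LR.
Posterior odds = 0.674/(1−0.674) = 2.0675. LR = 0.67/0.43 = 1.5581.
Prior odds = 2.0675/1.5581 = 1.3269, so P(A) = 1.3269/(1+1.3269) ≈ 0.57.

P(A) = 0.57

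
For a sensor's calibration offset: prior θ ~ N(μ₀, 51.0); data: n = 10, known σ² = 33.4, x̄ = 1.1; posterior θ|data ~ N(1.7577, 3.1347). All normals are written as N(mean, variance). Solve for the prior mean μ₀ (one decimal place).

The posterior mean is a precision-weighted average: μ_n = (τ₀μ₀ + τ_data·x̄)/(τ₀+τ_data), with τ₀=1/σ₀² and τ_data=n/σ².
Here τ₀ = 1/51.0 = 0.019608 and τ_data = 10/33.4 = 0.299401, so τ_n = 0.319009.
Rearranging for μ₀: μ₀ = (μ_n·τ_n − τ_data·x̄)/τ₀ = (1.7577·0.319009 − 0.299401·1.1) / 0.019608 = 0.231381/0.019608 ≈ 11.8.

μ₀ = 11.8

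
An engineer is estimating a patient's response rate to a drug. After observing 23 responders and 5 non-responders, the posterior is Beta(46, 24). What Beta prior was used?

Beta is conjugate to the binomial likelihood: posterior = Beta(α+s, β+f).
So α = 46 − 23 = 23 and β = 24 − 5 = 19.

Beta(23, 19)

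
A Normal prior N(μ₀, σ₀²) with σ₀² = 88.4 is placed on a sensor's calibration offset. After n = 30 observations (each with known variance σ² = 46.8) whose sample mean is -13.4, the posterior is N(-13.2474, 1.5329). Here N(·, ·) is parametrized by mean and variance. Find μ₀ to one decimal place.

With known observation variance, the Normal–Normal posterior has precision τ_n = τ₀ + n/σ² and mean μ_n = (τ₀μ₀ + (n/σ²)x̄)/τ_n.
Here τ₀ = 1/88.4 = 0.011312 and τ_data = 30/46.8 = 0.641026, so τ_n = 0.652338.
Rearranging for μ₀: μ₀ = (μ_n·τ_n − τ_data·x̄)/τ₀ = (-13.2474·0.652338 − 0.641026·-13.4) / 0.011312 = -0.052034/0.011312 ≈ -4.6.

μ₀ = -4.6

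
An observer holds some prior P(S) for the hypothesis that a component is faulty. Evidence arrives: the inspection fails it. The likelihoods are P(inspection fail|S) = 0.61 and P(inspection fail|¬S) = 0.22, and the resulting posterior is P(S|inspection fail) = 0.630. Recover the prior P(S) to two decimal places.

P(S) = 0.38

In odds form, posterior odds = prior odds × likelihood ratio, so prior odds = posterior odds ÷ LR.
Posterior odds = 0.630/(1−0.630) = 1.7027. LR = 0.61/0.22 = 2.7727.
Prior odds = 1.7027/2.7727 = 0.6141, so P(S) = 0.6141/(1+0.6141) ≈ 0.38.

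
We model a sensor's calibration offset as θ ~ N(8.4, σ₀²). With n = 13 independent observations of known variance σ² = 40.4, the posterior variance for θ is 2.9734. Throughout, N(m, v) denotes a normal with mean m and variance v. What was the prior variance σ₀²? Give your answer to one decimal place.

σ₀² = 68.8

Posterior precision equals prior precision plus data precision: 1/σ_n² = 1/σ₀² + n/σ².
So 1/σ₀² = 1/2.9734 − 13/40.4 = 0.336315 − 0.321782 = 0.014533.
Hence σ₀² = 1/0.014533 ≈ 68.8.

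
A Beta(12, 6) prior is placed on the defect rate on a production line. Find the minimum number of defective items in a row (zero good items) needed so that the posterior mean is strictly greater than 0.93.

k = 68

After k defective items and 0 good items the posterior is Beta(12+k, 6), with mean (12+k)/(12+6+k).
Set (12+k)/(18+k) > 0.93 and solve: k > (0.93·18 − 12)/(1 − 0.93) = 67.714.
The smallest integer exceeding 67.714 is 68, and checking k=68: (80)/(86) = 0.9302 > 0.93.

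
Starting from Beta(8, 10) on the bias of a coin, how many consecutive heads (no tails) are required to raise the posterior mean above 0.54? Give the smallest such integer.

After k heads and 0 tails the posterior is Beta(8+k, 10), with mean (8+k)/(8+10+k).
Set (8+k)/(18+k) > 0.54 and solve: k > (0.54·18 − 8)/(1 − 0.54) = 3.739.
The smallest integer exceeding 3.739 is 4.

k = 4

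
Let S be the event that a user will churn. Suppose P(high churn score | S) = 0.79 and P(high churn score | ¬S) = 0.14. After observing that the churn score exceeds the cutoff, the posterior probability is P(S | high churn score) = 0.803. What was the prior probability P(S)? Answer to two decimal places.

In odds form, posterior odds = prior odds × likelihood ratio, so prior odds = posterior odds ÷ LR.
Posterior odds = 0.803/(1−0.803) = 4.0761. LR = 0.79/0.14 = 5.6429.
Prior odds = 4.0761/5.6429 = 0.7223, so P(S) = 0.7223/(1+0.7223) ≈ 0.42.

P(S) = 0.42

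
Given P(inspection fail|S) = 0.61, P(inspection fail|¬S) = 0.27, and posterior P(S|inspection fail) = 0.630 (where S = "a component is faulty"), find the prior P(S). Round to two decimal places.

P(S) = 0.43

Bayes' rule in odds form gives O(S|E) = O(S)·[P(E|S)/P(E|¬S)], hence O(S) = O(S|E)/LR.
Posterior odds = 0.630/(1−0.630) = 1.7027. LR = 0.61/0.27 = 2.2593.
Prior odds = 1.7027/2.2593 = 0.7536, so P(S) = 0.7536/(1+0.7536) ≈ 0.43.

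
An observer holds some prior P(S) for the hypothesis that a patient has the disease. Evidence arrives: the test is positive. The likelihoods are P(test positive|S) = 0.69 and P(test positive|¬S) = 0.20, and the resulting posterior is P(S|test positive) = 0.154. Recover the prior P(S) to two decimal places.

Bayes' rule in odds form gives O(S|E) = O(S)·[P(E|S)/P(E|¬S)], hence O(S) = O(S|E)/LR.
Posterior odds = 0.154/(1−0.154) = 0.1820. LR = 0.69/0.20 = 3.4500.
Prior odds = 0.1820/3.4500 = 0.0528, so P(S) = 0.0528/(1+0.0528) ≈ 0.05.

P(S) = 0.05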